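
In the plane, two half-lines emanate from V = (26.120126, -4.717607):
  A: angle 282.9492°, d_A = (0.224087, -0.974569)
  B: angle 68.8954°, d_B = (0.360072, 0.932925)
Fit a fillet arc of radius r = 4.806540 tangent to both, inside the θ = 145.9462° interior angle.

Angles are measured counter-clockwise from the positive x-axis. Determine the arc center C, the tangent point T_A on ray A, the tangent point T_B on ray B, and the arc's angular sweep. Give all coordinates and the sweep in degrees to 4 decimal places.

bisector direction at 355.9223° = (0.997469,-0.071109)
center distance |VC| = r/sin(θ/2) = 4.806540/sin(72.9731°) = 5.026881
C = V + |VC|·bis = (31.1343,-5.0751)
T_A = V + ((C−V)·d_A)·d_A = V + 1.4720·d_A = (26.4500,-6.1521)
T_B = V + ((C−V)·d_B)·d_B = V + 1.4720·d_B = (26.6501,-3.3444)
sweep = 180° − θ = 34.0538°

center=(31.1343,-5.0751) T_A=(26.4500,-6.1521) T_B=(26.6501,-3.3444) sweep=34.0538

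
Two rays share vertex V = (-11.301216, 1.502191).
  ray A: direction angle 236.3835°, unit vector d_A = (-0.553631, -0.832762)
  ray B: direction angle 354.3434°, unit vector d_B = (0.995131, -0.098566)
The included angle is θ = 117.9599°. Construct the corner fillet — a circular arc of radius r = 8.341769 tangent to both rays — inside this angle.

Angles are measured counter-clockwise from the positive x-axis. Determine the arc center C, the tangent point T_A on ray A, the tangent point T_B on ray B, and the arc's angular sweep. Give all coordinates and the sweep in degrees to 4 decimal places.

bisector direction at 295.3635° = (0.428359,-0.903609)
center distance |VC| = r/sin(θ/2) = 8.341769/sin(58.9800°) = 9.733834
C = V + |VC|·bis = (-7.1316,-7.2934)
T_A = V + ((C−V)·d_A)·d_A = V + 5.0162·d_A = (-14.0783,-2.6751)
T_B = V + ((C−V)·d_B)·d_B = V + 5.0162·d_B = (-6.3094,1.0078)
sweep = 180° − θ = 62.0401°

center=(-7.1316,-7.2934) T_A=(-14.0783,-2.6751) T_B=(-6.3094,1.0078) sweep=62.0401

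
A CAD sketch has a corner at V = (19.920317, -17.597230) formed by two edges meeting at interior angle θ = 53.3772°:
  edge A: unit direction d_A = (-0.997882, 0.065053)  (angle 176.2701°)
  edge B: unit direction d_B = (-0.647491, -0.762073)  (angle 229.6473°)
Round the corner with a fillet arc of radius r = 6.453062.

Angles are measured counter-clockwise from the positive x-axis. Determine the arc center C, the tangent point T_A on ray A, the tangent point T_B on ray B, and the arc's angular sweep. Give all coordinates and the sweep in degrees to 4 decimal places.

center=(6.6909,-23.2015) T_A=(7.1107,-16.7622) T_B=(11.6086,-27.3798) sweep=126.6228

bisector direction at 202.9587° = (-0.920786,-0.390068)
center distance |VC| = r/sin(θ/2) = 6.453062/sin(26.6886°) = 14.367556
C = V + |VC|·bis = (6.6909,-23.2015)
T_A = V + ((C−V)·d_A)·d_A = V + 12.8368·d_A = (7.1107,-16.7622)
T_B = V + ((C−V)·d_B)·d_B = V + 12.8368·d_B = (11.6086,-27.3798)
sweep = 180° − θ = 126.6228°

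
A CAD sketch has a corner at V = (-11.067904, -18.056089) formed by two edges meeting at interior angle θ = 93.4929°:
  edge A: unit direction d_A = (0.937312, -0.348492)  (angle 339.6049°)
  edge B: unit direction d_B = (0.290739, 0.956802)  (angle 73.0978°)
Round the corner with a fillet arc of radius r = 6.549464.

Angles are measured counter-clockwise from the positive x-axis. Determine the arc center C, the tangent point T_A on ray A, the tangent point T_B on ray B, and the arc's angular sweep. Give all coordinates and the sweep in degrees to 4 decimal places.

bisector direction at 26.3513° = (0.896089,0.443874)
center distance |VC| = r/sin(θ/2) = 6.549464/sin(46.7465°) = 8.992459
C = V + |VC|·bis = (-3.0099,-14.0646)
T_A = V + ((C−V)·d_A)·d_A = V + 6.1619·d_A = (-5.2923,-20.2035)
T_B = V + ((C−V)·d_B)·d_B = V + 6.1619·d_B = (-9.2764,-12.1604)
sweep = 180° − θ = 86.5071°

center=(-3.0099,-14.0646) T_A=(-5.2923,-20.2035) T_B=(-9.2764,-12.1604) sweep=86.5071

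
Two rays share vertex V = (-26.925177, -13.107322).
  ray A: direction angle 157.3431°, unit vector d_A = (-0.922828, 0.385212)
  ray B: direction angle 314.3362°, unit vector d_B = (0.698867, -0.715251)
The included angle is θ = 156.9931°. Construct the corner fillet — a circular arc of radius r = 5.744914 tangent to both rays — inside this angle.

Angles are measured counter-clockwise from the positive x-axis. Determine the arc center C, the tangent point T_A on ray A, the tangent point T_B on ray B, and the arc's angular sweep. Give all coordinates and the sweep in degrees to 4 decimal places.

center=(-30.2171,-17.9585) T_A=(-28.0041,-12.6569) T_B=(-26.1081,-13.9436) sweep=23.0069

bisector direction at 235.8396° = (-0.561511,-0.827469)
center distance |VC| = r/sin(θ/2) = 5.744914/sin(78.4965°) = 5.862679
C = V + |VC|·bis = (-30.2171,-17.9585)
T_A = V + ((C−V)·d_A)·d_A = V + 1.1692·d_A = (-28.0041,-12.6569)
T_B = V + ((C−V)·d_B)·d_B = V + 1.1692·d_B = (-26.1081,-13.9436)
sweep = 180° − θ = 23.0069°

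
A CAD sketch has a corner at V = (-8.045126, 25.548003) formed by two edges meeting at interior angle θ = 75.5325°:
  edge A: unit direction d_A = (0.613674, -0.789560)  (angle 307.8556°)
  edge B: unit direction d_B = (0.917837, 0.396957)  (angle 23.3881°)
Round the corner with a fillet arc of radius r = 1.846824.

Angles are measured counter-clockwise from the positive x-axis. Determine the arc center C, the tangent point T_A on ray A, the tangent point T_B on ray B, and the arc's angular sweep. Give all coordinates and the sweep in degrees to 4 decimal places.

bisector direction at 345.6218° = (0.968678,-0.248320)
center distance |VC| = r/sin(θ/2) = 1.846824/sin(37.7662°) = 3.015511
C = V + |VC|·bis = (-5.1241,24.7992)
T_A = V + ((C−V)·d_A)·d_A = V + 2.3838·d_A = (-6.5822,23.6658)
T_B = V + ((C−V)·d_B)·d_B = V + 2.3838·d_B = (-5.8572,26.4943)
sweep = 180° − θ = 104.4675°

center=(-5.1241,24.7992) T_A=(-6.5822,23.6658) T_B=(-5.8572,26.4943) sweep=104.4675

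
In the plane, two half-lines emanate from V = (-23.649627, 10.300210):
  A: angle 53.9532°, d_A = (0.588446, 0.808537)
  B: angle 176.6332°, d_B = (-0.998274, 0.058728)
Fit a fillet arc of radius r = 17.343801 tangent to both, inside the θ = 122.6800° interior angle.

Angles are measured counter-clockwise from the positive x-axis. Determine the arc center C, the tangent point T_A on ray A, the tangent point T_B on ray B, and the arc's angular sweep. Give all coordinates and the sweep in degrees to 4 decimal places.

center=(-32.0944,28.1708) T_A=(-18.0713,17.9649) T_B=(-33.1130,10.8569) sweep=57.3200

bisector direction at 115.2932° = (-0.427251,0.904133)
center distance |VC| = r/sin(θ/2) = 17.343801/sin(61.3400°) = 19.765439
C = V + |VC|·bis = (-32.0944,28.1708)
T_A = V + ((C−V)·d_A)·d_A = V + 9.4797·d_A = (-18.0713,17.9649)
T_B = V + ((C−V)·d_B)·d_B = V + 9.4797·d_B = (-33.1130,10.8569)
sweep = 180° − θ = 57.3200°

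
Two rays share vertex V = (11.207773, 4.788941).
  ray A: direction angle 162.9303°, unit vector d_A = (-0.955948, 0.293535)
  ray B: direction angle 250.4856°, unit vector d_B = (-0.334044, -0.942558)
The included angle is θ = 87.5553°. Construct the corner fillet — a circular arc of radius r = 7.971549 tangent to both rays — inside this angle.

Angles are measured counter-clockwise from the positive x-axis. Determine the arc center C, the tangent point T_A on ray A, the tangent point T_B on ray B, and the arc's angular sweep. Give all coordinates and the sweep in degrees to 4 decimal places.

bisector direction at 206.7079° = (-0.893309,-0.449443)
center distance |VC| = r/sin(θ/2) = 7.971549/sin(43.7777°) = 11.521884
C = V + |VC|·bis = (0.9152,-0.3895)
T_A = V + ((C−V)·d_A)·d_A = V + 8.3191·d_A = (3.2551,7.2309)
T_B = V + ((C−V)·d_B)·d_B = V + 8.3191·d_B = (8.4288,-3.0523)
sweep = 180° − θ = 92.4447°

center=(0.9152,-0.3895) T_A=(3.2551,7.2309) T_B=(8.4288,-3.0523) sweep=92.4447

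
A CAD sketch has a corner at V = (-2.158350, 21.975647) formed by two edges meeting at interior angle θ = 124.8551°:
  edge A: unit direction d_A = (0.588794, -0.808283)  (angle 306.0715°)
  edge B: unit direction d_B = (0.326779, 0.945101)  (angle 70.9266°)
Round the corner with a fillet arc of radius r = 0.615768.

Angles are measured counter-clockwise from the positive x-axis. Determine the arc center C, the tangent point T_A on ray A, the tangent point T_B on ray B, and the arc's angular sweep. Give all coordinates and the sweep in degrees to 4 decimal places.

bisector direction at 8.4991° = (0.989018,0.147793)
center distance |VC| = r/sin(θ/2) = 0.615768/sin(62.4275°) = 0.694664
C = V + |VC|·bis = (-1.4713,22.0783)
T_A = V + ((C−V)·d_A)·d_A = V + 0.3215·d_A = (-1.9690,21.7158)
T_B = V + ((C−V)·d_B)·d_B = V + 0.3215·d_B = (-2.0533,22.2795)
sweep = 180° − θ = 55.1449°

center=(-1.4713,22.0783) T_A=(-1.9690,21.7158) T_B=(-2.0533,22.2795) sweep=55.1449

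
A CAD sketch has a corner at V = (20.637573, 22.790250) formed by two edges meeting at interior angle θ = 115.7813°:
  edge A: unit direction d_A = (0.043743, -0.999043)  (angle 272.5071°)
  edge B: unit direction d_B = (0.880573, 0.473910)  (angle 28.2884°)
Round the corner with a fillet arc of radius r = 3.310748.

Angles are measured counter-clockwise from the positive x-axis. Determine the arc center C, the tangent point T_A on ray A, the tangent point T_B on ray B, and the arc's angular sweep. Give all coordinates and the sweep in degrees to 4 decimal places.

center=(24.0360,20.8595) T_A=(20.7285,20.7147) T_B=(22.4670,23.7748) sweep=64.2187

bisector direction at 330.3977° = (0.869476,-0.493976)
center distance |VC| = r/sin(θ/2) = 3.310748/sin(57.8907°) = 3.908631
C = V + |VC|·bis = (24.0360,20.8595)
T_A = V + ((C−V)·d_A)·d_A = V + 2.0776·d_A = (20.7285,20.7147)
T_B = V + ((C−V)·d_B)·d_B = V + 2.0776·d_B = (22.4670,23.7748)
sweep = 180° − θ = 64.2187°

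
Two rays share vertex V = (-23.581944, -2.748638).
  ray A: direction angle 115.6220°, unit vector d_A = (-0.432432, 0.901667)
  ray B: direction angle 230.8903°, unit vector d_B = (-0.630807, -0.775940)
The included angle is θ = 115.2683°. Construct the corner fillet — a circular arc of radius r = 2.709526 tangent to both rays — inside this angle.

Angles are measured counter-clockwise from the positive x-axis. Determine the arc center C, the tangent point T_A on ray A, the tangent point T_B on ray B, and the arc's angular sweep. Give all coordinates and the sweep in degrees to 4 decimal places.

center=(-26.7676,-2.3719) T_A=(-24.3245,-1.2002) T_B=(-24.6652,-4.0811) sweep=64.7317

bisector direction at 173.2561° = (-0.993081,0.117431)
center distance |VC| = r/sin(θ/2) = 2.709526/sin(57.6341°) = 3.207879
C = V + |VC|·bis = (-26.7676,-2.3719)
T_A = V + ((C−V)·d_A)·d_A = V + 1.7173·d_A = (-24.3245,-1.2002)
T_B = V + ((C−V)·d_B)·d_B = V + 1.7173·d_B = (-24.6652,-4.0811)
sweep = 180° − θ = 64.7317°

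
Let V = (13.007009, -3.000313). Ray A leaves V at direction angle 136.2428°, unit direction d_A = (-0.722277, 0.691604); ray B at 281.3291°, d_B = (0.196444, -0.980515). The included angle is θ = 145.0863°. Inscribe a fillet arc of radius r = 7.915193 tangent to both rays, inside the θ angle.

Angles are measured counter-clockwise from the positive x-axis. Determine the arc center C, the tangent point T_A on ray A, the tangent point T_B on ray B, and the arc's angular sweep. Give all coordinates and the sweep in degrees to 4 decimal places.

bisector direction at 208.7860° = (-0.876425,-0.481539)
center distance |VC| = r/sin(θ/2) = 7.915193/sin(72.5431°) = 8.297343
C = V + |VC|·bis = (5.7350,-6.9958)
T_A = V + ((C−V)·d_A)·d_A = V + 2.4891·d_A = (11.2092,-1.2788)
T_B = V + ((C−V)·d_B)·d_B = V + 2.4891·d_B = (13.4960,-5.4409)
sweep = 180° − θ = 34.9137°

center=(5.7350,-6.9958) T_A=(11.2092,-1.2788) T_B=(13.4960,-5.4409) sweep=34.9137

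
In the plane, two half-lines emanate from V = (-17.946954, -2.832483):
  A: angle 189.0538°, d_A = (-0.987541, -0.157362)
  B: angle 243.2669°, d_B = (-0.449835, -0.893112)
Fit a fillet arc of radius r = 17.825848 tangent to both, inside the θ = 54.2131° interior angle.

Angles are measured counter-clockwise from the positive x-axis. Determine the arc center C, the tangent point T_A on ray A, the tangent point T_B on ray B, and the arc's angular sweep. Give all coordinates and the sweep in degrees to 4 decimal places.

center=(-49.5329,-25.9164) T_A=(-52.3380,-8.3126) T_B=(-33.6124,-33.9350) sweep=125.7869

bisector direction at 216.1603° = (-0.807369,-0.590047)
center distance |VC| = r/sin(θ/2) = 17.825848/sin(27.1065°) = 39.122085
C = V + |VC|·bis = (-49.5329,-25.9164)
T_A = V + ((C−V)·d_A)·d_A = V + 34.8249·d_A = (-52.3380,-8.3126)
T_B = V + ((C−V)·d_B)·d_B = V + 34.8249·d_B = (-33.6124,-33.9350)
sweep = 180° − θ = 125.7869°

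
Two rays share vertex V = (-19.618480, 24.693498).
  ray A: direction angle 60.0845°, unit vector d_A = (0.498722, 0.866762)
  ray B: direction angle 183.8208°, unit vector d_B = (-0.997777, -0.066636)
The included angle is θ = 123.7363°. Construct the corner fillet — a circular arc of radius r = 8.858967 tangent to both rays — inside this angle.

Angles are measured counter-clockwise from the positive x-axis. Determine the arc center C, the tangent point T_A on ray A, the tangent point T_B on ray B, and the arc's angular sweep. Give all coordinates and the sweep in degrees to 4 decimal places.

center=(-24.9349,33.2171) T_A=(-17.2562,28.7990) T_B=(-24.3445,24.3779) sweep=56.2637

bisector direction at 121.9526° = (-0.529218,0.848486)
center distance |VC| = r/sin(θ/2) = 8.858967/sin(61.8681°) = 10.045719
C = V + |VC|·bis = (-24.9349,33.2171)
T_A = V + ((C−V)·d_A)·d_A = V + 4.7366·d_A = (-17.2562,28.7990)
T_B = V + ((C−V)·d_B)·d_B = V + 4.7366·d_B = (-24.3445,24.3779)
sweep = 180° − θ = 56.2637°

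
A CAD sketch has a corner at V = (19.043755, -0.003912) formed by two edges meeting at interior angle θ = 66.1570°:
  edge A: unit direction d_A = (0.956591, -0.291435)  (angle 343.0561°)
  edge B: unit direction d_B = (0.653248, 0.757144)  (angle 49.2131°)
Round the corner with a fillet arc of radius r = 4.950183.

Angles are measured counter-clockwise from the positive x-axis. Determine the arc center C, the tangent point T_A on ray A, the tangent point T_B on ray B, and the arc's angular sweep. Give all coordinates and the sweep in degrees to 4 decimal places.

bisector direction at 16.1346° = (0.960612,0.277895)
center distance |VC| = r/sin(θ/2) = 4.950183/sin(33.0785°) = 9.069798
C = V + |VC|·bis = (27.7563,2.5165)
T_A = V + ((C−V)·d_A)·d_A = V + 7.5998·d_A = (26.3136,-2.2188)
T_B = V + ((C−V)·d_B)·d_B = V + 7.5998·d_B = (24.0083,5.7502)
sweep = 180° − θ = 113.8430°

center=(27.7563,2.5165) T_A=(26.3136,-2.2188) T_B=(24.0083,5.7502) sweep=113.8430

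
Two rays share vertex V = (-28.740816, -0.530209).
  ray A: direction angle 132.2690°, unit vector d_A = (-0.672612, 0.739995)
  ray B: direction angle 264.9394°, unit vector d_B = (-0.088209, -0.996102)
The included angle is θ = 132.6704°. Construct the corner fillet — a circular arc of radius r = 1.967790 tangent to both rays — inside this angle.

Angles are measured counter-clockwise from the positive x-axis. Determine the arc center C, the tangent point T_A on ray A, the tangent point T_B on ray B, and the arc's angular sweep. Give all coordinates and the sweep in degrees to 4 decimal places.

center=(-30.7770,-1.2156) T_A=(-29.3208,0.1079) T_B=(-28.8169,-1.3892) sweep=47.3296

bisector direction at 198.6042° = (-0.947745,-0.319029)
center distance |VC| = r/sin(θ/2) = 1.967790/sin(66.3352°) = 2.148455
C = V + |VC|·bis = (-30.7770,-1.2156)
T_A = V + ((C−V)·d_A)·d_A = V + 0.8624·d_A = (-29.3208,0.1079)
T_B = V + ((C−V)·d_B)·d_B = V + 0.8624·d_B = (-28.8169,-1.3892)
sweep = 180° − θ = 47.3296°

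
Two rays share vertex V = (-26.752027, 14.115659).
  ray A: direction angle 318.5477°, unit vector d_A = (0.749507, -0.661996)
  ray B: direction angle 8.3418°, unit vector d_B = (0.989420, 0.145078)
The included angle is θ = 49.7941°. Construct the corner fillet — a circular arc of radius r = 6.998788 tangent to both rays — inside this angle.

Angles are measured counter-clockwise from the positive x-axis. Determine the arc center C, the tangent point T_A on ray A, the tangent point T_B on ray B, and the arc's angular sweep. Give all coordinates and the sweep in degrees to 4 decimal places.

center=(-10.8166,9.3786) T_A=(-15.4497,4.1330) T_B=(-11.8319,16.3034) sweep=130.2059

bisector direction at 343.4448° = (0.958545,-0.284940)
center distance |VC| = r/sin(θ/2) = 6.998788/sin(24.8971°) = 16.624629
C = V + |VC|·bis = (-10.8166,9.3786)
T_A = V + ((C−V)·d_A)·d_A = V + 15.0796·d_A = (-15.4497,4.1330)
T_B = V + ((C−V)·d_B)·d_B = V + 15.0796·d_B = (-11.8319,16.3034)
sweep = 180° − θ = 130.2059°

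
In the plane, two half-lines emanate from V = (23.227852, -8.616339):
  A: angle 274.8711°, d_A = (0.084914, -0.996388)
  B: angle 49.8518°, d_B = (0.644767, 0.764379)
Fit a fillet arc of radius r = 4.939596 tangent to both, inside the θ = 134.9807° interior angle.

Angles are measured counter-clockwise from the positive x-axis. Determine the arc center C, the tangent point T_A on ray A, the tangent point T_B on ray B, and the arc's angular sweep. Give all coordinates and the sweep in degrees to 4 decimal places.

center=(28.3234,-10.2365) T_A=(23.4017,-10.6560) T_B=(24.5477,-7.0516) sweep=45.0193

bisector direction at 342.3615° = (0.952987,-0.303011)
center distance |VC| = r/sin(θ/2) = 4.939596/sin(67.4904°) = 5.346953
C = V + |VC|·bis = (28.3234,-10.2365)
T_A = V + ((C−V)·d_A)·d_A = V + 2.0470·d_A = (23.4017,-10.6560)
T_B = V + ((C−V)·d_B)·d_B = V + 2.0470·d_B = (24.5477,-7.0516)
sweep = 180° − θ = 45.0193°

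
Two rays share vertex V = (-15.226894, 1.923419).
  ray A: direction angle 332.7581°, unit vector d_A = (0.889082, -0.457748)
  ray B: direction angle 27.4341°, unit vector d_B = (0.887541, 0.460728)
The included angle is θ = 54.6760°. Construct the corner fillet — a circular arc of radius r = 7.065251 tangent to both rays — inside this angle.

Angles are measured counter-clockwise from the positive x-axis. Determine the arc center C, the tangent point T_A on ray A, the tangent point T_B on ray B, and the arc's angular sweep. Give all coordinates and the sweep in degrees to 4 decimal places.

bisector direction at 0.0961° = (0.999999,0.001677)
center distance |VC| = r/sin(θ/2) = 7.065251/sin(27.3380°) = 15.384699
C = V + |VC|·bis = (0.1578,1.9492)
T_A = V + ((C−V)·d_A)·d_A = V + 13.6664·d_A = (-3.0763,-4.3324)
T_B = V + ((C−V)·d_B)·d_B = V + 13.6664·d_B = (-3.0974,8.2199)
sweep = 180° − θ = 125.3240°

center=(0.1578,1.9492) T_A=(-3.0763,-4.3324) T_B=(-3.0974,8.2199) sweep=125.3240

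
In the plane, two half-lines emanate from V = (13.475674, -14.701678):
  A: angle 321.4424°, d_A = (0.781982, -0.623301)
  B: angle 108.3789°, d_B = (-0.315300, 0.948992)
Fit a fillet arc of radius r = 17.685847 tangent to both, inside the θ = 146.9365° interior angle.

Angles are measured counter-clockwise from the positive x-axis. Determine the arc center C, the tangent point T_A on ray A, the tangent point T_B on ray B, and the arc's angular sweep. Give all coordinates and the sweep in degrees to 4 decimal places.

center=(28.6043,-4.1437) T_A=(17.5806,-17.9737) T_B=(11.8205,-9.7200) sweep=33.0635

bisector direction at 34.9107° = (0.820046,0.572298)
center distance |VC| = r/sin(θ/2) = 17.685847/sin(73.4682°) = 18.448466
C = V + |VC|·bis = (28.6043,-4.1437)
T_A = V + ((C−V)·d_A)·d_A = V + 5.2494·d_A = (17.5806,-17.9737)
T_B = V + ((C−V)·d_B)·d_B = V + 5.2494·d_B = (11.8205,-9.7200)
sweep = 180° − θ = 33.0635°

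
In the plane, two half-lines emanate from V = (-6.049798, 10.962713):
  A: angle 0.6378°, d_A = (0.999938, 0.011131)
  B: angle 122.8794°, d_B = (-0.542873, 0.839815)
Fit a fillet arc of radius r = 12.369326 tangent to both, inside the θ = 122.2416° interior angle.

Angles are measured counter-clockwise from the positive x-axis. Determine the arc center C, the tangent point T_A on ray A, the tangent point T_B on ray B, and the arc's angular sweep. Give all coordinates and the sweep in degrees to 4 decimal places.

bisector direction at 61.7586° = (0.473187,0.880962)
center distance |VC| = r/sin(θ/2) = 12.369326/sin(61.1208°) = 14.126042
C = V + |VC|·bis = (0.6345,23.4072)
T_A = V + ((C−V)·d_A)·d_A = V + 6.8224·d_A = (0.7722,11.0387)
T_B = V + ((C−V)·d_B)·d_B = V + 6.8224·d_B = (-9.7535,16.6922)
sweep = 180° − θ = 57.7584°

center=(0.6345,23.4072) T_A=(0.7722,11.0387) T_B=(-9.7535,16.6922) sweep=57.7584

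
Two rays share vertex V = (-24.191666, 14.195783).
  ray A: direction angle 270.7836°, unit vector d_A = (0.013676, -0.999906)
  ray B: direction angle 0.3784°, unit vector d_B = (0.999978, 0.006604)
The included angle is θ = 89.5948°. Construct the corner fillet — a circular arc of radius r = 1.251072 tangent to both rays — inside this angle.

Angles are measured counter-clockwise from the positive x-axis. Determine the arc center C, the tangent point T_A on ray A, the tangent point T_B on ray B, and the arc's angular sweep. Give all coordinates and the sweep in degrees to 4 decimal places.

center=(-22.9235,12.9531) T_A=(-24.1744,12.9359) T_B=(-22.9317,14.2041) sweep=90.4052

bisector direction at 315.5810° = (0.714241,-0.699900)
center distance |VC| = r/sin(θ/2) = 1.251072/sin(44.7974°) = 1.775573
C = V + |VC|·bis = (-22.9235,12.9531)
T_A = V + ((C−V)·d_A)·d_A = V + 1.2600·d_A = (-24.1744,12.9359)
T_B = V + ((C−V)·d_B)·d_B = V + 1.2600·d_B = (-22.9317,14.2041)
sweep = 180° − θ = 90.4052°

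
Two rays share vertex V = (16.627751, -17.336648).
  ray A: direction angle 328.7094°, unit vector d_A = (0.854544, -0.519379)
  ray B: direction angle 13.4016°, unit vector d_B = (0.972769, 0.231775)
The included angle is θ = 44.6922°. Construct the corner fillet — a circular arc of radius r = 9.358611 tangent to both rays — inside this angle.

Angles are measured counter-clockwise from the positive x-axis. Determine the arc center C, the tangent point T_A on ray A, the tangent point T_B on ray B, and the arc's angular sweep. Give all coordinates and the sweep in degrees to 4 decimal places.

bisector direction at 351.0555° = (0.987839,-0.155478)
center distance |VC| = r/sin(θ/2) = 9.358611/sin(22.3461°) = 24.614939
C = V + |VC|·bis = (40.9434,-21.1637)
T_A = V + ((C−V)·d_A)·d_A = V + 22.7665·d_A = (36.0827,-29.1611)
T_B = V + ((C−V)·d_B)·d_B = V + 22.7665·d_B = (38.7743,-12.0600)
sweep = 180° − θ = 135.3078°

center=(40.9434,-21.1637) T_A=(36.0827,-29.1611) T_B=(38.7743,-12.0600) sweep=135.3078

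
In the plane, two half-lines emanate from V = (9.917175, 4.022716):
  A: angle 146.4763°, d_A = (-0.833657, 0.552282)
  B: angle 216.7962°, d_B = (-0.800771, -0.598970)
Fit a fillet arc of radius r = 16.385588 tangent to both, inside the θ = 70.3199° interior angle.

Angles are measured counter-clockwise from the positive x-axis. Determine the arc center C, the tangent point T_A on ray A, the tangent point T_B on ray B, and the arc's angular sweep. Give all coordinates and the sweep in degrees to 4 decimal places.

center=(-18.5253,3.2102) T_A=(-9.4758,16.8702) T_B=(-8.7108,-9.9109) sweep=109.6801

bisector direction at 181.6363° = (-0.999592,-0.028554)
center distance |VC| = r/sin(θ/2) = 16.385588/sin(35.1600°) = 28.454069
C = V + |VC|·bis = (-18.5253,3.2102)
T_A = V + ((C−V)·d_A)·d_A = V + 23.2626·d_A = (-9.4758,16.8702)
T_B = V + ((C−V)·d_B)·d_B = V + 23.2626·d_B = (-8.7108,-9.9109)
sweep = 180° − θ = 109.6801°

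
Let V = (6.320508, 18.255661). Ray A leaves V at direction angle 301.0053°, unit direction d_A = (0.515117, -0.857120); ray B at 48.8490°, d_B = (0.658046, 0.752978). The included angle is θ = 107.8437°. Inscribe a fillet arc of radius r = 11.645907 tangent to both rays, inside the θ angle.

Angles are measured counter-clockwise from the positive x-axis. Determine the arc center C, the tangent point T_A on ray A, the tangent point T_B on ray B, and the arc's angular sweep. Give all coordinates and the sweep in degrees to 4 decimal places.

bisector direction at 354.9271° = (0.996083,-0.088422)
center distance |VC| = r/sin(θ/2) = 11.645907/sin(53.9218°) = 14.409426
C = V + |VC|·bis = (20.6735,16.9815)
T_A = V + ((C−V)·d_A)·d_A = V + 8.4855·d_A = (10.6916,10.9825)
T_B = V + ((C−V)·d_B)·d_B = V + 8.4855·d_B = (11.9044,24.6451)
sweep = 180° − θ = 72.1563°

center=(20.6735,16.9815) T_A=(10.6916,10.9825) T_B=(11.9044,24.6451) sweep=72.1563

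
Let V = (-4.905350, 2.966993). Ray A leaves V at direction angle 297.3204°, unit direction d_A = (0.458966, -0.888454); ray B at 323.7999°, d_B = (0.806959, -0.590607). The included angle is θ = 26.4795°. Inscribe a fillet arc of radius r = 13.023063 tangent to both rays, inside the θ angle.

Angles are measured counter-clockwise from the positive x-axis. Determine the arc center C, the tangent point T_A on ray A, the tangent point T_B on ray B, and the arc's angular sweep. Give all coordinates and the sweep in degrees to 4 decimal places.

bisector direction at 310.5602° = (0.650246,-0.759724)
center distance |VC| = r/sin(θ/2) = 13.023063/sin(13.2398°) = 56.862752
C = V + |VC|·bis = (32.0694,-40.2330)
T_A = V + ((C−V)·d_A)·d_A = V + 55.3514·d_A = (20.4990,-46.2101)
T_B = V + ((C−V)·d_B)·d_B = V + 55.3514·d_B = (39.7609,-29.7239)
sweep = 180° − θ = 153.5205°

center=(32.0694,-40.2330) T_A=(20.4990,-46.2101) T_B=(39.7609,-29.7239) sweep=153.5205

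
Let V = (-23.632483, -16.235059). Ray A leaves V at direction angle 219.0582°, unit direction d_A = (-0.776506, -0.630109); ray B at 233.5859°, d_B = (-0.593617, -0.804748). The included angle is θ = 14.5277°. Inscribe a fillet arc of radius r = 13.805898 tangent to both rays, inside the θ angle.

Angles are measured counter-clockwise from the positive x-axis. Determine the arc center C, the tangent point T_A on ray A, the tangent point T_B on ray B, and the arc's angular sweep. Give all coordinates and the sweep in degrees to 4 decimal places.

bisector direction at 226.3220° = (-0.690604,-0.723233)
center distance |VC| = r/sin(θ/2) = 13.805898/sin(7.2638°) = 109.190393
C = V + |VC|·bis = (-99.0398,-95.2052)
T_A = V + ((C−V)·d_A)·d_A = V + 108.3141·d_A = (-107.7390,-84.4848)
T_B = V + ((C−V)·d_B)·d_B = V + 108.3141·d_B = (-87.9296,-103.4006)
sweep = 180° − θ = 165.4723°

center=(-99.0398,-95.2052) T_A=(-107.7390,-84.4848) T_B=(-87.9296,-103.4006) sweep=165.4723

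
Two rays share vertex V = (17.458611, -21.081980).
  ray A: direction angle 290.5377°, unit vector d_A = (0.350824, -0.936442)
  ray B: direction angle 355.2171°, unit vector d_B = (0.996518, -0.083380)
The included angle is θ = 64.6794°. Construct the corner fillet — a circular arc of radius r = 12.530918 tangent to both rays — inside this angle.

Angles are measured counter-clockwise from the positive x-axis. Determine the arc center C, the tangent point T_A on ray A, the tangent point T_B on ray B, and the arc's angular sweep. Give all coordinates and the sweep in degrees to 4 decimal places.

bisector direction at 322.8774° = (0.797346,-0.603523)
center distance |VC| = r/sin(θ/2) = 12.530918/sin(32.3397°) = 23.424996
C = V + |VC|·bis = (36.1364,-35.2195)
T_A = V + ((C−V)·d_A)·d_A = V + 19.7916·d_A = (24.4020,-39.6156)
T_B = V + ((C−V)·d_B)·d_B = V + 19.7916·d_B = (37.1813,-22.7322)
sweep = 180° − θ = 115.3206°

center=(36.1364,-35.2195) T_A=(24.4020,-39.6156) T_B=(37.1813,-22.7322) sweep=115.3206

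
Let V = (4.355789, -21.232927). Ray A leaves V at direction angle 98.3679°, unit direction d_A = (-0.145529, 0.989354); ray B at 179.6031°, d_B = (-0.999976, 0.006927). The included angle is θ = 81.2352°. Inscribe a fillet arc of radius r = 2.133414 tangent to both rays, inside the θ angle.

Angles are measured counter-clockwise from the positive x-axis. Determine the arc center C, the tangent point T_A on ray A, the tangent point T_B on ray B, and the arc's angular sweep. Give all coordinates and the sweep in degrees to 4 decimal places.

center=(1.8831,-19.0823) T_A=(3.9938,-18.7719) T_B=(1.8683,-21.2157) sweep=98.7648

bisector direction at 138.9855° = (-0.754544,0.656250)
center distance |VC| = r/sin(θ/2) = 2.133414/sin(40.6176°) = 3.277096
C = V + |VC|·bis = (1.8831,-19.0823)
T_A = V + ((C−V)·d_A)·d_A = V + 2.4875·d_A = (3.9938,-18.7719)
T_B = V + ((C−V)·d_B)·d_B = V + 2.4875·d_B = (1.8683,-21.2157)
sweep = 180° − θ = 98.7648°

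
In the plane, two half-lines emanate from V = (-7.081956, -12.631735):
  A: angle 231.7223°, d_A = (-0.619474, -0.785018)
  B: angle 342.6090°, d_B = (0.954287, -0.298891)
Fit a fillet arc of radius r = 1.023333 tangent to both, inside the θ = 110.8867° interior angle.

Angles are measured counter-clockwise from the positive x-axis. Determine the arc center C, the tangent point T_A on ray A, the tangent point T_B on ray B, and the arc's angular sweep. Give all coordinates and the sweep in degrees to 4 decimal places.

center=(-6.7152,-13.8189) T_A=(-7.5186,-13.1850) T_B=(-6.4094,-12.8424) sweep=69.1133

bisector direction at 287.1656° = (0.295135,-0.955455)
center distance |VC| = r/sin(θ/2) = 1.023333/sin(55.4434°) = 1.242564
C = V + |VC|·bis = (-6.7152,-13.8189)
T_A = V + ((C−V)·d_A)·d_A = V + 0.7048·d_A = (-7.5186,-13.1850)
T_B = V + ((C−V)·d_B)·d_B = V + 0.7048·d_B = (-6.4094,-12.8424)
sweep = 180° − θ = 69.1133°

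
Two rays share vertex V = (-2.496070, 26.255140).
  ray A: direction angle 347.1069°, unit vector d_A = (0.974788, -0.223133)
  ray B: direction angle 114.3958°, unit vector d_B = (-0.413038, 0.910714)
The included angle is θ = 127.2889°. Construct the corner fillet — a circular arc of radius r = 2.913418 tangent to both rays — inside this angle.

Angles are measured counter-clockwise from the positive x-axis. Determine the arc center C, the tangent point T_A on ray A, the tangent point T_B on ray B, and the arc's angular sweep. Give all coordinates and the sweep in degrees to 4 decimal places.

bisector direction at 50.7514° = (0.632687,0.774408)
center distance |VC| = r/sin(θ/2) = 2.913418/sin(63.6444°) = 3.251378
C = V + |VC|·bis = (-0.4390,28.7730)
T_A = V + ((C−V)·d_A)·d_A = V + 1.4434·d_A = (-1.0890,25.9331)
T_B = V + ((C−V)·d_B)·d_B = V + 1.4434·d_B = (-3.0923,27.5697)
sweep = 180° − θ = 52.7111°

center=(-0.4390,28.7730) T_A=(-1.0890,25.9331) T_B=(-3.0923,27.5697) sweep=52.7111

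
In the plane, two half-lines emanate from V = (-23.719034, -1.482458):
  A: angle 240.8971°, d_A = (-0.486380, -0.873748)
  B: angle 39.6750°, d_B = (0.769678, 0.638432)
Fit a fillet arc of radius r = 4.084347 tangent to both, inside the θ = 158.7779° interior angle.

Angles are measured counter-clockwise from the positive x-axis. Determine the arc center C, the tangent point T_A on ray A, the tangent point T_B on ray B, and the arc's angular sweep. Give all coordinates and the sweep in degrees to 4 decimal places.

bisector direction at 320.2860° = (0.769244,-0.638955)
center distance |VC| = r/sin(θ/2) = 4.084347/sin(79.3889°) = 4.155405
C = V + |VC|·bis = (-20.5225,-4.1376)
T_A = V + ((C−V)·d_A)·d_A = V + 0.7652·d_A = (-24.0912,-2.1510)
T_B = V + ((C−V)·d_B)·d_B = V + 0.7652·d_B = (-23.1301,-0.9939)
sweep = 180° − θ = 21.2221°

center=(-20.5225,-4.1376) T_A=(-24.0912,-2.1510) T_B=(-23.1301,-0.9939) sweep=21.2221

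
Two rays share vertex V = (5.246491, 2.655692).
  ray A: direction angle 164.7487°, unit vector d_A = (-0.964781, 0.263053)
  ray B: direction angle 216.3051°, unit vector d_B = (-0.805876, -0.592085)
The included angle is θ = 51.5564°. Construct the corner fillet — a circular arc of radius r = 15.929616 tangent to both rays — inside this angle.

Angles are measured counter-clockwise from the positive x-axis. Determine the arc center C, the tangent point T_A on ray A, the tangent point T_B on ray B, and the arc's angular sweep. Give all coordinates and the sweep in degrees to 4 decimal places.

center=(-30.7662,-4.0364) T_A=(-26.5759,11.3322) T_B=(-21.3345,-16.8736) sweep=128.4436

bisector direction at 190.5269° = (-0.983169,-0.182697)
center distance |VC| = r/sin(θ/2) = 15.929616/sin(25.7782°) = 36.629195
C = V + |VC|·bis = (-30.7662,-4.0364)
T_A = V + ((C−V)·d_A)·d_A = V + 32.9840·d_A = (-26.5759,11.3322)
T_B = V + ((C−V)·d_B)·d_B = V + 32.9840·d_B = (-21.3345,-16.8736)
sweep = 180° − θ = 128.4436°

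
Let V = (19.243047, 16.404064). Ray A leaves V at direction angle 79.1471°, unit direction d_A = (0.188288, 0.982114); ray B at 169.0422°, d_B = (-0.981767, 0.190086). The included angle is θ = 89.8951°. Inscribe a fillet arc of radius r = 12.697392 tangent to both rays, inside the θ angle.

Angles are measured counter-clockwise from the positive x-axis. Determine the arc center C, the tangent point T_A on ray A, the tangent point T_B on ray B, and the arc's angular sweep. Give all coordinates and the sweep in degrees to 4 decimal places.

bisector direction at 124.0947° = (-0.560562,0.828113)
center distance |VC| = r/sin(θ/2) = 12.697392/sin(44.9475°) = 17.973285
C = V + |VC|·bis = (9.1679,31.2880)
T_A = V + ((C−V)·d_A)·d_A = V + 12.7207·d_A = (21.6382,28.8972)
T_B = V + ((C−V)·d_B)·d_B = V + 12.7207·d_B = (6.7543,18.8221)
sweep = 180° − θ = 90.1049°

center=(9.1679,31.2880) T_A=(21.6382,28.8972) T_B=(6.7543,18.8221) sweep=90.1049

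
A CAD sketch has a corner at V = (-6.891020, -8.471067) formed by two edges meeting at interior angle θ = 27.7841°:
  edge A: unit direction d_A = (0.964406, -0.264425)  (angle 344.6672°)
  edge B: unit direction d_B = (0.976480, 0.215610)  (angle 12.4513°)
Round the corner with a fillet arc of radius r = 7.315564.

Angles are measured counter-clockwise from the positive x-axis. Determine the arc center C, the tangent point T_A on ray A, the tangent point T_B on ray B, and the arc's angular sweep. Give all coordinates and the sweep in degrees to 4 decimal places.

center=(23.5690,-9.2372) T_A=(21.6346,-16.2923) T_B=(21.9917,-2.0937) sweep=152.2159

bisector direction at 358.5593° = (0.999684,-0.025143)
center distance |VC| = r/sin(θ/2) = 7.315564/sin(13.8920°) = 30.469665
C = V + |VC|·bis = (23.5690,-9.2372)
T_A = V + ((C−V)·d_A)·d_A = V + 29.5784·d_A = (21.6346,-16.2923)
T_B = V + ((C−V)·d_B)·d_B = V + 29.5784·d_B = (21.9917,-2.0937)
sweep = 180° − θ = 152.2159°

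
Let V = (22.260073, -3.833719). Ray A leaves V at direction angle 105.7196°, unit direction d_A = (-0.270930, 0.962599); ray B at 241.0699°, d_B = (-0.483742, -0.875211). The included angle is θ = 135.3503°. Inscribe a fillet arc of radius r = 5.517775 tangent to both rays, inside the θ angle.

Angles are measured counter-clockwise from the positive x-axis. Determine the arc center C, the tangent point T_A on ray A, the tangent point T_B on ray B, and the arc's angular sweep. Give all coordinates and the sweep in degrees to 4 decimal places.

center=(16.3348,-3.1476) T_A=(21.6462,-1.6527) T_B=(21.1640,-5.8168) sweep=44.6497

bisector direction at 173.3948° = (-0.993362,0.115028)
center distance |VC| = r/sin(θ/2) = 5.517775/sin(67.6752°) = 5.964872
C = V + |VC|·bis = (16.3348,-3.1476)
T_A = V + ((C−V)·d_A)·d_A = V + 2.2658·d_A = (21.6462,-1.6527)
T_B = V + ((C−V)·d_B)·d_B = V + 2.2658·d_B = (21.1640,-5.8168)
sweep = 180° − θ = 44.6497°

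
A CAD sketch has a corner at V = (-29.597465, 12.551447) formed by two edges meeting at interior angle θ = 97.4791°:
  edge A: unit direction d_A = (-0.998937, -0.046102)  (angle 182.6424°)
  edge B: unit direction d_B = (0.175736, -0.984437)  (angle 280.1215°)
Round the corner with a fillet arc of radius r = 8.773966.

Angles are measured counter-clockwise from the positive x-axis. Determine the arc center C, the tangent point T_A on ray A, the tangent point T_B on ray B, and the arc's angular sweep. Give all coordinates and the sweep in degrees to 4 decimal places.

center=(-36.8822,3.4319) T_A=(-37.2867,12.1966) T_B=(-28.2448,4.9738) sweep=82.5209

bisector direction at 231.3820° = (-0.624126,-0.781324)
center distance |VC| = r/sin(θ/2) = 8.773966/sin(48.7396°) = 11.671861
C = V + |VC|·bis = (-36.8822,3.4319)
T_A = V + ((C−V)·d_A)·d_A = V + 7.6974·d_A = (-37.2867,12.1966)
T_B = V + ((C−V)·d_B)·d_B = V + 7.6974·d_B = (-28.2448,4.9738)
sweep = 180° − θ = 82.5209°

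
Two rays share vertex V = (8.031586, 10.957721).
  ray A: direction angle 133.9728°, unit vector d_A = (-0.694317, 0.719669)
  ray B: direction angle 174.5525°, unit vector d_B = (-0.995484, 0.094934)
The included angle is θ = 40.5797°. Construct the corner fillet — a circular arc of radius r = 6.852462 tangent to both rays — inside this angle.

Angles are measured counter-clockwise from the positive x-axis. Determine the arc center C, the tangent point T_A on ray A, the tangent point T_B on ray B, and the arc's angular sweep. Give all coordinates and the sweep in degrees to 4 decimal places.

center=(-9.7689,19.5388) T_A=(-4.8374,24.2966) T_B=(-10.4194,12.7173) sweep=139.4203

bisector direction at 154.2627° = (-0.900794,0.434246)
center distance |VC| = r/sin(θ/2) = 6.852462/sin(20.2899°) = 19.760856
C = V + |VC|·bis = (-9.7689,19.5388)
T_A = V + ((C−V)·d_A)·d_A = V + 18.5347·d_A = (-4.8374,24.2966)
T_B = V + ((C−V)·d_B)·d_B = V + 18.5347·d_B = (-10.4194,12.7173)
sweep = 180° − θ = 139.4203°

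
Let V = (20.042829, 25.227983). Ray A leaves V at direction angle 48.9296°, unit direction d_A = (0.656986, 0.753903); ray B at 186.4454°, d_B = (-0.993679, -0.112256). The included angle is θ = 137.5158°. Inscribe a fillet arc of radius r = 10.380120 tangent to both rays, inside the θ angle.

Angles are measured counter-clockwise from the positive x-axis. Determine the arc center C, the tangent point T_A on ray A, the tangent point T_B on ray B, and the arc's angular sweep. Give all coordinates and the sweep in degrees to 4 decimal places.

center=(14.8681,35.0895) T_A=(22.6937,28.2700) T_B=(16.0334,24.7750) sweep=42.4842

bisector direction at 117.6875° = (-0.464649,0.885495)
center distance |VC| = r/sin(θ/2) = 10.380120/sin(68.7579°) = 11.136777
C = V + |VC|·bis = (14.8681,35.0895)
T_A = V + ((C−V)·d_A)·d_A = V + 4.0350·d_A = (22.6937,28.2700)
T_B = V + ((C−V)·d_B)·d_B = V + 4.0350·d_B = (16.0334,24.7750)
sweep = 180° − θ = 42.4842°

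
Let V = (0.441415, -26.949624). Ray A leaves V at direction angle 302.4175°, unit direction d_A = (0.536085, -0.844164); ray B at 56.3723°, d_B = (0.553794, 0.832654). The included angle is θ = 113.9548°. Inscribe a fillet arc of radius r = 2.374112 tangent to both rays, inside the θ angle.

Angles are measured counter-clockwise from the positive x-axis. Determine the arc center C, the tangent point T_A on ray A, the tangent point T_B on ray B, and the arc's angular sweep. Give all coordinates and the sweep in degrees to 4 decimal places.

center=(3.2728,-26.9795) T_A=(1.2686,-28.2523) T_B=(1.2960,-25.6648) sweep=66.0452

bisector direction at 359.3949° = (0.999944,-0.010561)
center distance |VC| = r/sin(θ/2) = 2.374112/sin(56.9774°) = 2.831530
C = V + |VC|·bis = (3.2728,-26.9795)
T_A = V + ((C−V)·d_A)·d_A = V + 1.5431·d_A = (1.2686,-28.2523)
T_B = V + ((C−V)·d_B)·d_B = V + 1.5431·d_B = (1.2960,-25.6648)
sweep = 180° − θ = 66.0452°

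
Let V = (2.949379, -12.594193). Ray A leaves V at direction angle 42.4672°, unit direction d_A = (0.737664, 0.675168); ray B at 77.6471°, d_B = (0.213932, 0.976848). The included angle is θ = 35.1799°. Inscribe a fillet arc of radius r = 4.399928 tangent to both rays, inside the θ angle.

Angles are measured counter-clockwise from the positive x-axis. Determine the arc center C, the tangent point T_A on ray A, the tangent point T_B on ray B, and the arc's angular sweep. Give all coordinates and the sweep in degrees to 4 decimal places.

center=(10.2166,0.0220) T_A=(13.1873,-3.2237) T_B=(5.9185,0.9633) sweep=144.8201

bisector direction at 60.0572° = (0.499136,0.866524)
center distance |VC| = r/sin(θ/2) = 4.399928/sin(17.5900°) = 14.559526
C = V + |VC|·bis = (10.2166,0.0220)
T_A = V + ((C−V)·d_A)·d_A = V + 13.8788·d_A = (13.1873,-3.2237)
T_B = V + ((C−V)·d_B)·d_B = V + 13.8788·d_B = (5.9185,0.9633)
sweep = 180° − θ = 144.8201°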